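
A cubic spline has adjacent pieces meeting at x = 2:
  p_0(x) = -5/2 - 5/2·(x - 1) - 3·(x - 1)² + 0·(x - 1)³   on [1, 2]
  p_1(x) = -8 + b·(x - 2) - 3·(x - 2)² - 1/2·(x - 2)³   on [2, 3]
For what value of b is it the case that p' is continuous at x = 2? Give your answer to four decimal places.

p_0'(x) = -5/2 - 6·(x - 1) + 0·(x - 1)², so p_0'(2) = -17/2. On the right, p_1'(2) = b, so b = -17/2.

-8.5000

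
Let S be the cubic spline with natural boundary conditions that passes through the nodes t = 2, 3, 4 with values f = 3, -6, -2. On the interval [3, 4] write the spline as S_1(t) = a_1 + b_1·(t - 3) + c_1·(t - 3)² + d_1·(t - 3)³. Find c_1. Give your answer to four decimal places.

9.7500

Let M_i = S''(x_i). Step sizes h_i = 1, 1; slopes of the chords Δ_i = (y_(i+1) - y_i)/h_i = -9, 4.
  1·M_0 + 4·M_1 + 1·M_2 = 6(Δ_1 - Δ_0) = 78
Natural end conditions: M_0 = M_2 = 0.
Solving: M_0 = 0, M_1 = 39/2, M_2 = 0.
On [3, 4], with S_1(t) = a_1 + b_1·(t - 3) + c_1·(t - 3)² + d_1·(t - 3)³: c_1 = M_1/2 = 39/4, d_1 = (M_2 - M_1)/(6h_1) = -13/4, b_1 = Δ_1 - h_1(2M_1 + M_2)/6 = -5/2.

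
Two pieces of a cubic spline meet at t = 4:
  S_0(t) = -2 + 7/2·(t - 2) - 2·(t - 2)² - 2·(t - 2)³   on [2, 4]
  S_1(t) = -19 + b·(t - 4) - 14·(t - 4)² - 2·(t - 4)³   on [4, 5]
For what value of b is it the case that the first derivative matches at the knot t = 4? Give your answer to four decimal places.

S_0'(t) = 7/2 - 4·(t - 2) - 6·(t - 2)², so S_0'(4) = -57/2. On the right, S_1'(4) = b, so b = -57/2.

-28.5000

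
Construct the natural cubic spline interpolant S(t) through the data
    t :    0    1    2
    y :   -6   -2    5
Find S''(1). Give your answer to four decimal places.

With m_i denoting the second derivative at x_i, h_i = 1, 1, and Δ_i = (y_(i+1) − y_i)/h_i = 4, 7:
  1·m_0 + 4·m_1 + 1·m_2 = 6(Δ_1 - Δ_0) = 18
Natural end conditions: m_0 = m_2 = 0.
Solving the tridiagonal system: m_0 = 0, m_1 = 9/2, m_2 = 0.

4.5000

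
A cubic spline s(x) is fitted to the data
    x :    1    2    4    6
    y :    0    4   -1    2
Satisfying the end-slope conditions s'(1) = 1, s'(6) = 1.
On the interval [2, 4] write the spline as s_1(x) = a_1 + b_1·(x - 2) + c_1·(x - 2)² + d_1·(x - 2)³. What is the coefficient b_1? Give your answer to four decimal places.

2.6957

With M_i denoting the second derivative at x_i, h_i = 1, 2, 2, and Δ_i = (y_(i+1) − y_i)/h_i = 4, -5/2, 3/2:
  1·M_0 + 6·M_1 + 2·M_2 = 6(Δ_1 - Δ_0) = -39
  2·M_1 + 8·M_2 + 2·M_3 = 6(Δ_2 - Δ_1) = 24
Clamped end conditions give two more equations: 2h_0·M_0 + h_0·M_1 = 6(Δ_0 - s'(1)) = 18 and h_2·M_2 + 2h_2·M_3 = 6(s'(6) - Δ_2) = -3.
Solving: M_0 = 336/23, M_1 = -258/23, M_2 = 315/46, M_3 = -96/23.
On [2, 4], with s_1(x) = a_1 + b_1·(x - 2) + c_1·(x - 2)² + d_1·(x - 2)³: c_1 = M_1/2 = -129/23, d_1 = (M_2 - M_1)/(6h_1) = 277/184, b_1 = Δ_1 - h_1(2M_1 + M_2)/6 = 62/23.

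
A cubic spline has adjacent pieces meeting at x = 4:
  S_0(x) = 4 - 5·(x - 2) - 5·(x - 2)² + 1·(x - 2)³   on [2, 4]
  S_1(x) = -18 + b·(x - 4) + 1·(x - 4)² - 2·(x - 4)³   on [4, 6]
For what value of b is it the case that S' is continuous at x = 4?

-13

S_0'(x) = -5 - 10·(x - 2) + 3·(x - 2)², so S_0'(4) = -13. On the right, S_1'(4) = b, so b = -13.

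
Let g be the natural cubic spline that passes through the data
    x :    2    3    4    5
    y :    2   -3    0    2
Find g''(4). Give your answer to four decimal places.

Put σ_i = g'' at the i-th knot. Here h = (1, 1, 1) and Δ = (-5, 3, 2), so the interior equations h_(i-1)·σ_(i-1) + 2(h_(i-1)+h_i)·σ_i + h_i·σ_(i+1) = 6(Δ_i − Δ_(i-1)) read
  1·σ_0 + 4·σ_1 + 1·σ_2 = 6(Δ_1 - Δ_0) = 48
  1·σ_1 + 4·σ_2 + 1·σ_3 = 6(Δ_2 - Δ_1) = -6
Natural end conditions: σ_0 = σ_3 = 0.
Solving: σ_0 = 0, σ_1 = 66/5, σ_2 = -24/5, σ_3 = 0.

-4.8000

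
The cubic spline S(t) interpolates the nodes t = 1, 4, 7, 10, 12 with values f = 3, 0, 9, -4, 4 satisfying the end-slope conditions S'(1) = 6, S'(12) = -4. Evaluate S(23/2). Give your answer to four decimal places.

With M_i denoting the second derivative at x_i, h_i = 3, 3, 3, 2, and Δ_i = (y_(i+1) − y_i)/h_i = -1, 3, -13/3, 4:
  3·M_0 + 12·M_1 + 3·M_2 = 6(Δ_1 - Δ_0) = 24
  3·M_1 + 12·M_2 + 3·M_3 = 6(Δ_2 - Δ_1) = -44
  3·M_2 + 10·M_3 + 2·M_4 = 6(Δ_3 - Δ_2) = 50
Clamped end conditions give two more equations: 2h_0·M_0 + h_0·M_1 = 6(Δ_0 - S'(1)) = -42 and h_3·M_3 + 2h_3·M_4 = 6(S'(12) - Δ_3) = -48.
Solving the tridiagonal system: M_0 = -2192/213, M_1 = 1402/213, M_2 = -1712/213, M_3 = 774/71, M_4 = -1239/71.
On [10, 12], S(t) = -4 + 181/71·(t - 10) + 387/71·(t - 10)² - 671/284·(t - 10)³.
With (t - 10) = 3/2: S(23/2) = 9347/2272.

4.1140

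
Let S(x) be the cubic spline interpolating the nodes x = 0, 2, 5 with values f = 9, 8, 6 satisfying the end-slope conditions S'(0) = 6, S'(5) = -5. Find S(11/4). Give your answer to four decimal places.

Let σ_i = S''(x_i). Step sizes h_i = 2, 3; slopes of the chords Δ_i = (y_(i+1) - y_i)/h_i = -1/2, -2/3.
  2·σ_0 + 10·σ_1 + 3·σ_2 = 6(Δ_1 - Δ_0) = -1
Clamped end conditions give two more equations: 2h_0·σ_0 + h_0·σ_1 = 6(Δ_0 - S'(0)) = -39 and h_1·σ_1 + 2h_1·σ_2 = 6(S'(5) - Δ_1) = -26.
Hence σ_0 = -237/20, σ_1 = 21/5, σ_2 = -193/30.
On [2, 5], S(x) = 8 - 33/20·(x - 2) + 21/10·(x - 2)² - 319/540·(x - 2)³.
With (x - 2) = 3/4: S(11/4) = 9849/1280.

7.6945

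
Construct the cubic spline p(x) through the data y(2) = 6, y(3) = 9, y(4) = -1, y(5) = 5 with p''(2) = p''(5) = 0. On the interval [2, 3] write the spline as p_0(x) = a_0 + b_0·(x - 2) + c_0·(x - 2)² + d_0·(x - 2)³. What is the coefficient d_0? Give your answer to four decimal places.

-4.5333

With σ_i denoting the second derivative at x_i, h_i = 1, 1, 1, and Δ_i = (y_(i+1) − y_i)/h_i = 3, -10, 6:
  1·σ_0 + 4·σ_1 + 1·σ_2 = 6(Δ_1 - Δ_0) = -78
  1·σ_1 + 4·σ_2 + 1·σ_3 = 6(Δ_2 - Δ_1) = 96
Natural end conditions: σ_0 = σ_3 = 0.
Solving the tridiagonal system: σ_0 = 0, σ_1 = -136/5, σ_2 = 154/5, σ_3 = 0.
On [2, 3], with p_0(x) = a_0 + b_0·(x - 2) + c_0·(x - 2)² + d_0·(x - 2)³: c_0 = σ_0/2 = 0, d_0 = (σ_1 - σ_0)/(6h_0) = -68/15, b_0 = Δ_0 - h_0(2σ_0 + σ_1)/6 = 113/15.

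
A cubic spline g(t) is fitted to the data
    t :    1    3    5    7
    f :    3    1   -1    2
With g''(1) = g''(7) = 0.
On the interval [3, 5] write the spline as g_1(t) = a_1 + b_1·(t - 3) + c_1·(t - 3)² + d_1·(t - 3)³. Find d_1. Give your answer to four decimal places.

With M_i denoting the second derivative at x_i, h_i = 2, 2, 2, and Δ_i = (y_(i+1) − y_i)/h_i = -1, -1, 3/2:
  2·M_0 + 8·M_1 + 2·M_2 = 6(Δ_1 - Δ_0) = 0
  2·M_1 + 8·M_2 + 2·M_3 = 6(Δ_2 - Δ_1) = 15
Natural end conditions: M_0 = M_3 = 0.
Solving the tridiagonal system: M_0 = 0, M_1 = -1/2, M_2 = 2, M_3 = 0.
On [3, 5], with g_1(t) = a_1 + b_1·(t - 3) + c_1·(t - 3)² + d_1·(t - 3)³: c_1 = M_1/2 = -1/4, d_1 = (M_2 - M_1)/(6h_1) = 5/24, b_1 = Δ_1 - h_1(2M_1 + M_2)/6 = -4/3.

0.2083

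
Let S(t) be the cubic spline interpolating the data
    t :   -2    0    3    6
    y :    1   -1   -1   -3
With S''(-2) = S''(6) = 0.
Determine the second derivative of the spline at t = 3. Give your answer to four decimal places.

Let σ_i = S''(x_i). Step sizes h_i = 2, 3, 3; slopes of the chords Δ_i = (y_(i+1) - y_i)/h_i = -1, 0, -2/3.
  2·σ_0 + 10·σ_1 + 3·σ_2 = 6(Δ_1 - Δ_0) = 6
  3·σ_1 + 12·σ_2 + 3·σ_3 = 6(Δ_2 - Δ_1) = -4
Natural end conditions: σ_0 = σ_3 = 0.
Solving: σ_0 = 0, σ_1 = 28/37, σ_2 = -58/111, σ_3 = 0.

-0.5225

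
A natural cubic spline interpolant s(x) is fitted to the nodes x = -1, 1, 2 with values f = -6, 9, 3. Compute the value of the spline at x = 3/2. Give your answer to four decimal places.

6.8438

Let M_i = s''(x_i). Step sizes h_i = 2, 1; slopes of the chords Δ_i = (y_(i+1) - y_i)/h_i = 15/2, -6.
  2·M_0 + 6·M_1 + 1·M_2 = 6(Δ_1 - Δ_0) = -81
Natural end conditions: M_0 = M_2 = 0.
Solving: M_0 = 0, M_1 = -27/2, M_2 = 0.
On [1, 2], s(x) = 9 - 3/2·(x - 1) - 27/4·(x - 1)² + 9/4·(x - 1)³.
With (x - 1) = 1/2: s(3/2) = 219/32.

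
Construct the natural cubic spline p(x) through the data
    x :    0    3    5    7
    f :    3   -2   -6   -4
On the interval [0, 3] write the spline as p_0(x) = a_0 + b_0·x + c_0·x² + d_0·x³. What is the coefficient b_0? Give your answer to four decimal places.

With M_i denoting the second derivative at x_i, h_i = 3, 2, 2, and Δ_i = (y_(i+1) − y_i)/h_i = -5/3, -2, 1:
  3·M_0 + 10·M_1 + 2·M_2 = 6(Δ_1 - Δ_0) = -2
  2·M_1 + 8·M_2 + 2·M_3 = 6(Δ_2 - Δ_1) = 18
Natural end conditions: M_0 = M_3 = 0.
Solving: M_0 = 0, M_1 = -13/19, M_2 = 46/19, M_3 = 0.
On [0, 3], with p_0(x) = a_0 + b_0·x + c_0·x² + d_0·x³: c_0 = M_0/2 = 0, d_0 = (M_1 - M_0)/(6h_0) = -13/342, b_0 = Δ_0 - h_0(2M_0 + M_1)/6 = -151/114.

-1.3246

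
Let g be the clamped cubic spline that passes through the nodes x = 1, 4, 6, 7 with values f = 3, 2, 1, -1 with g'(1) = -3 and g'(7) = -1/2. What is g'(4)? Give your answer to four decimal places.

0.6053

Write M_i for g''(x_i). With h_i = 3, 2, 1 and divided differences Δ_i = -1/3, -1/2, -2, the continuity of g' gives the tridiagonal system
  3·M_0 + 10·M_1 + 2·M_2 = 6(Δ_1 - Δ_0) = -1
  2·M_1 + 6·M_2 + 1·M_3 = 6(Δ_2 - Δ_1) = -9
Clamped end conditions give two more equations: 2h_0·M_0 + h_0·M_1 = 6(Δ_0 - g'(1)) = 16 and h_2·M_2 + 2h_2·M_3 = 6(g'(7) - Δ_2) = 9.
Solving the tridiagonal system: M_0 = 167/57, M_1 = -10/19, M_2 = -43/19, M_3 = 107/19.
On [4, 6], g'(x) = b_1 + 2c_1·(x - 4) + 3d_1·(x - 4)² with b_1 = Δ_1 - h_1(2M_1 + M_2)/6 = 23/38, c_1 = M_1/2 = -5/19, d_1 = (M_2 - M_1)/(6h_1) = -11/76. So g'(4) = 23/38.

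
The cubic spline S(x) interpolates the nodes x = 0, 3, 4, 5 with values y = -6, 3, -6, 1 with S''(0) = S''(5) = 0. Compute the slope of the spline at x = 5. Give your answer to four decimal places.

With M_i denoting the second derivative at x_i, h_i = 3, 1, 1, and Δ_i = (y_(i+1) − y_i)/h_i = 3, -9, 7:
  3·M_0 + 8·M_1 + 1·M_2 = 6(Δ_1 - Δ_0) = -72
  1·M_1 + 4·M_2 + 1·M_3 = 6(Δ_2 - Δ_1) = 96
Natural end conditions: M_0 = M_3 = 0.
Forward elimination and back-substitution give M_0 = 0, M_1 = -384/31, M_2 = 840/31, M_3 = 0.
On [4, 5], S'(x) = b_2 + 2c_2·(x - 4) + 3d_2·(x - 4)² with b_2 = Δ_2 - h_2(2M_2 + M_3)/6 = -63/31, c_2 = M_2/2 = 420/31, d_2 = (M_3 - M_2)/(6h_2) = -140/31. So S'(5) = 357/31.

11.5161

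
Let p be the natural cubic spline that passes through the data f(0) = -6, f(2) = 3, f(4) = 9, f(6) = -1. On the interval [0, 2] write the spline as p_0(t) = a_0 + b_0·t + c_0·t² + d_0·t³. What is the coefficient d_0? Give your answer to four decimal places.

Let M_i = p''(x_i). Step sizes h_i = 2, 2, 2; slopes of the chords Δ_i = (y_(i+1) - y_i)/h_i = 9/2, 3, -5.
  2·M_0 + 8·M_1 + 2·M_2 = 6(Δ_1 - Δ_0) = -9
  2·M_1 + 8·M_2 + 2·M_3 = 6(Δ_2 - Δ_1) = -48
Natural end conditions: M_0 = M_3 = 0.
Solving the tridiagonal system: M_0 = 0, M_1 = 2/5, M_2 = -61/10, M_3 = 0.
On [0, 2], with p_0(t) = a_0 + b_0·t + c_0·t² + d_0·t³: c_0 = M_0/2 = 0, d_0 = (M_1 - M_0)/(6h_0) = 1/30, b_0 = Δ_0 - h_0(2M_0 + M_1)/6 = 131/30.

0.0333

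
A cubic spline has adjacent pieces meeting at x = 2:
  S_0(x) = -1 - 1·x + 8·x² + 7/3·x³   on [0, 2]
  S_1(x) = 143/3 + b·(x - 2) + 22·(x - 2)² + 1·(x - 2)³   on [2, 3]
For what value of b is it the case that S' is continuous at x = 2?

59

S_0'(x) = -1 + 16·x + 7·x², so S_0'(2) = 59. On the right, S_1'(2) = b, so b = 59.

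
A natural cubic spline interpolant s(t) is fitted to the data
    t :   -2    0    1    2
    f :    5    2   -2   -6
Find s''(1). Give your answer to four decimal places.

Write M_i for s''(x_i). With h_i = 2, 1, 1 and divided differences Δ_i = -3/2, -4, -4, the continuity of s' gives the tridiagonal system
  2·M_0 + 6·M_1 + 1·M_2 = 6(Δ_1 - Δ_0) = -15
  1·M_1 + 4·M_2 + 1·M_3 = 6(Δ_2 - Δ_1) = 0
Natural end conditions: M_0 = M_3 = 0.
Hence M_0 = 0, M_1 = -60/23, M_2 = 15/23, M_3 = 0.

0.6522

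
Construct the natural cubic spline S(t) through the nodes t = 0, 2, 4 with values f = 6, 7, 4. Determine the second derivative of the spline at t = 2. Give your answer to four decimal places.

-1.5000

Write M_i for S''(x_i). With h_i = 2, 2 and divided differences Δ_i = 1/2, -3/2, the continuity of S' gives the tridiagonal system
  2·M_0 + 8·M_1 + 2·M_2 = 6(Δ_1 - Δ_0) = -12
Natural end conditions: M_0 = M_2 = 0.
Forward elimination and back-substitution give M_0 = 0, M_1 = -3/2, M_2 = 0.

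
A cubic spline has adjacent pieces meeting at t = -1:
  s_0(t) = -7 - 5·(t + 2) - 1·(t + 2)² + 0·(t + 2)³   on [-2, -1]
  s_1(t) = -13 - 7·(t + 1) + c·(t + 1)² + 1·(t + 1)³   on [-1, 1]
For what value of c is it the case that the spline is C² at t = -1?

s_0''(t) = -2 + 0·(t + 2), so s_0''(-1) = -2. On the right, s_1''(-1) = 2c, so c = -1.

-1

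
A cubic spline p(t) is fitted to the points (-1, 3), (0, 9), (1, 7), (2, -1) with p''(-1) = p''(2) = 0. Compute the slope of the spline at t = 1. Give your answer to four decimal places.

-5.8667

Write m_i for p''(x_i). With h_i = 1, 1, 1 and divided differences Δ_i = 6, -2, -8, the continuity of p' gives the tridiagonal system
  1·m_0 + 4·m_1 + 1·m_2 = 6(Δ_1 - Δ_0) = -48
  1·m_1 + 4·m_2 + 1·m_3 = 6(Δ_2 - Δ_1) = -36
Natural end conditions: m_0 = m_3 = 0.
Solving: m_0 = 0, m_1 = -52/5, m_2 = -32/5, m_3 = 0.
On [1, 2], p'(t) = b_2 + 2c_2·(t - 1) + 3d_2·(t - 1)² with b_2 = Δ_2 - h_2(2m_2 + m_3)/6 = -88/15, c_2 = m_2/2 = -16/5, d_2 = (m_3 - m_2)/(6h_2) = 16/15. So p'(1) = -88/15.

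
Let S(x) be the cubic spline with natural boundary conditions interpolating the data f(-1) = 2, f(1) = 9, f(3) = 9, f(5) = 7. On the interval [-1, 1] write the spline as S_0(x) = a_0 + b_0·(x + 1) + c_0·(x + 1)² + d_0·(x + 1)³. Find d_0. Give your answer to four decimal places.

Put σ_i = S'' at the i-th knot. Here h = (2, 2, 2) and Δ = (7/2, 0, -1), so the interior equations h_(i-1)·σ_(i-1) + 2(h_(i-1)+h_i)·σ_i + h_i·σ_(i+1) = 6(Δ_i − Δ_(i-1)) read
  2·σ_0 + 8·σ_1 + 2·σ_2 = 6(Δ_1 - Δ_0) = -21
  2·σ_1 + 8·σ_2 + 2·σ_3 = 6(Δ_2 - Δ_1) = -6
Natural end conditions: σ_0 = σ_3 = 0.
Forward elimination and back-substitution give σ_0 = 0, σ_1 = -13/5, σ_2 = -1/10, σ_3 = 0.
On [-1, 1], with S_0(x) = a_0 + b_0·(x + 1) + c_0·(x + 1)² + d_0·(x + 1)³: c_0 = σ_0/2 = 0, d_0 = (σ_1 - σ_0)/(6h_0) = -13/60, b_0 = Δ_0 - h_0(2σ_0 + σ_1)/6 = 131/30.

-0.2167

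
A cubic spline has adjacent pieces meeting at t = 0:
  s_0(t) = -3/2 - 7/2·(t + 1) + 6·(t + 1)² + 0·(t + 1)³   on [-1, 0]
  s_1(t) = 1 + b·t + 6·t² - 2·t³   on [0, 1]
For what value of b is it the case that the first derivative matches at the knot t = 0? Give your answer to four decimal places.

s_0'(t) = -7/2 + 12·(t + 1) + 0·(t + 1)², so s_0'(0) = 17/2. On the right, s_1'(0) = b, so b = 17/2.

8.5000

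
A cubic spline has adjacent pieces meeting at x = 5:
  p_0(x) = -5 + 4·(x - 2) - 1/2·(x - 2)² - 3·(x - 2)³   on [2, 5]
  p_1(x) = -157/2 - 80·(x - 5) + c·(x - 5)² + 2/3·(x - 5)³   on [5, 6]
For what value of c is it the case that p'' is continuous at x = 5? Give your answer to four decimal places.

-27.5000

p_0''(x) = -1 - 18·(x - 2), so p_0''(5) = -55. On the right, p_1''(5) = 2c, so c = -55/2.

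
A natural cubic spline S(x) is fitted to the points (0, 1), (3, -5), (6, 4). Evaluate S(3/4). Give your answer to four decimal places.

-1.3789

Put M_i = S'' at the i-th knot. Here h = (3, 3) and Δ = (-2, 3), so the interior equations h_(i-1)·M_(i-1) + 2(h_(i-1)+h_i)·M_i + h_i·M_(i+1) = 6(Δ_i − Δ_(i-1)) read
  3·M_0 + 12·M_1 + 3·M_2 = 6(Δ_1 - Δ_0) = 30
Natural end conditions: M_0 = M_2 = 0.
Hence M_0 = 0, M_1 = 5/2, M_2 = 0.
On [0, 3], S(x) = 1 - 13/4·x + 0·x² + 5/36·x³.
With x = 3/4: S(3/4) = -353/256.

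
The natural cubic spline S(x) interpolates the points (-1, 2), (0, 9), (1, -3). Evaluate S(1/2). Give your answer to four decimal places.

4.7813

Let m_i = S''(x_i). Step sizes h_i = 1, 1; slopes of the chords Δ_i = (y_(i+1) - y_i)/h_i = 7, -12.
  1·m_0 + 4·m_1 + 1·m_2 = 6(Δ_1 - Δ_0) = -114
Natural end conditions: m_0 = m_2 = 0.
Solving the tridiagonal system: m_0 = 0, m_1 = -57/2, m_2 = 0.
On [0, 1], S(x) = 9 - 5/2·x - 57/4·x² + 19/4·x³.
With x = 1/2: S(1/2) = 153/32.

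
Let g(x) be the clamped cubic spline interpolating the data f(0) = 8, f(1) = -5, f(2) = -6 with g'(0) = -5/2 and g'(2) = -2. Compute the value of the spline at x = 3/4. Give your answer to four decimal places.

Put M_i = g'' at the i-th knot. Here h = (1, 1) and Δ = (-13, -1), so the interior equations h_(i-1)·M_(i-1) + 2(h_(i-1)+h_i)·M_i + h_i·M_(i+1) = 6(Δ_i − Δ_(i-1)) read
  1·M_0 + 4·M_1 + 1·M_2 = 6(Δ_1 - Δ_0) = 72
Clamped end conditions give two more equations: 2h_0·M_0 + h_0·M_1 = 6(Δ_0 - g'(0)) = -63 and h_1·M_1 + 2h_1·M_2 = 6(g'(2) - Δ_1) = -6.
Forward elimination and back-substitution give M_0 = -197/4, M_1 = 71/2, M_2 = -83/4.
On [0, 1], g(x) = 8 - 5/2·x - 197/8·x² + 113/8·x³.
With x = 3/4: g(3/4) = -905/512.

-1.7676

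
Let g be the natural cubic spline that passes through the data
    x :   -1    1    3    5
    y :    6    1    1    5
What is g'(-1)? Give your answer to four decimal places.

-3.0333

With m_i denoting the second derivative at x_i, h_i = 2, 2, 2, and Δ_i = (y_(i+1) − y_i)/h_i = -5/2, 0, 2:
  2·m_0 + 8·m_1 + 2·m_2 = 6(Δ_1 - Δ_0) = 15
  2·m_1 + 8·m_2 + 2·m_3 = 6(Δ_2 - Δ_1) = 12
Natural end conditions: m_0 = m_3 = 0.
Hence m_0 = 0, m_1 = 8/5, m_2 = 11/10, m_3 = 0.
On [-1, 1], g'(x) = b_0 + 2c_0·(x + 1) + 3d_0·(x + 1)² with b_0 = Δ_0 - h_0(2m_0 + m_1)/6 = -91/30, c_0 = m_0/2 = 0, d_0 = (m_1 - m_0)/(6h_0) = 2/15. So g'(-1) = -91/30.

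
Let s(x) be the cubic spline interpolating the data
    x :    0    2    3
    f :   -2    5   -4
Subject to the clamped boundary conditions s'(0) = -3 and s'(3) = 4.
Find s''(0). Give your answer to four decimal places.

Put m_i = s'' at the i-th knot. Here h = (2, 1) and Δ = (7/2, -9), so the interior equations h_(i-1)·m_(i-1) + 2(h_(i-1)+h_i)·m_i + h_i·m_(i+1) = 6(Δ_i − Δ_(i-1)) read
  2·m_0 + 6·m_1 + 1·m_2 = 6(Δ_1 - Δ_0) = -75
Clamped end conditions give two more equations: 2h_0·m_0 + h_0·m_1 = 6(Δ_0 - s'(0)) = 39 and h_1·m_1 + 2h_1·m_2 = 6(s'(3) - Δ_1) = 78.
Hence m_0 = 295/12, m_1 = -89/3, m_2 = 323/6.

24.5833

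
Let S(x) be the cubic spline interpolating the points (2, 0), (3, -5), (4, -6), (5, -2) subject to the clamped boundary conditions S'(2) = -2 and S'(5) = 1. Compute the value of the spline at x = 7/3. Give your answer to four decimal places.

Put M_i = S'' at the i-th knot. Here h = (1, 1, 1) and Δ = (-5, -1, 4), so the interior equations h_(i-1)·M_(i-1) + 2(h_(i-1)+h_i)·M_i + h_i·M_(i+1) = 6(Δ_i − Δ_(i-1)) read
  1·M_0 + 4·M_1 + 1·M_2 = 6(Δ_1 - Δ_0) = 24
  1·M_1 + 4·M_2 + 1·M_3 = 6(Δ_2 - Δ_1) = 30
Clamped end conditions give two more equations: 2h_0·M_0 + h_0·M_1 = 6(Δ_0 - S'(2)) = -18 and h_2·M_2 + 2h_2·M_3 = 6(S'(5) - Δ_2) = -18.
Forward elimination and back-substitution give M_0 = -62/5, M_1 = 34/5, M_2 = 46/5, M_3 = -68/5.
On [2, 3], S(x) = 0 - 2·(x - 2) - 31/5·(x - 2)² + 16/5·(x - 2)³.
With (x - 2) = 1/3: S(7/3) = -167/135.

-1.2370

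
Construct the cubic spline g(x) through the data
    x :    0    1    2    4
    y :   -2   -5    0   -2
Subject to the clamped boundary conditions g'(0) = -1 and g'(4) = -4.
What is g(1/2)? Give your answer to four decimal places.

Write m_i for g''(x_i). With h_i = 1, 1, 2 and divided differences Δ_i = -3, 5, -1, the continuity of g' gives the tridiagonal system
  1·m_0 + 4·m_1 + 1·m_2 = 6(Δ_1 - Δ_0) = 48
  1·m_1 + 6·m_2 + 2·m_3 = 6(Δ_2 - Δ_1) = -36
Clamped end conditions give two more equations: 2h_0·m_0 + h_0·m_1 = 6(Δ_0 - g'(0)) = -12 and h_2·m_2 + 2h_2·m_3 = 6(g'(4) - Δ_2) = -18.
Solving: m_0 = -15, m_1 = 18, m_2 = -9, m_3 = 0.
On [0, 1], g(x) = -2 - 1·x - 15/2·x² + 11/2·x³.
With x = 1/2: g(1/2) = -59/16.

-3.6875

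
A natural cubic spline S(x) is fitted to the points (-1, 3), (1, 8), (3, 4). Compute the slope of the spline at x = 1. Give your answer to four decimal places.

0.2500

Write σ_i for S''(x_i). With h_i = 2, 2 and divided differences Δ_i = 5/2, -2, the continuity of S' gives the tridiagonal system
  2·σ_0 + 8·σ_1 + 2·σ_2 = 6(Δ_1 - Δ_0) = -27
Natural end conditions: σ_0 = σ_2 = 0.
Solving: σ_0 = 0, σ_1 = -27/8, σ_2 = 0.
On [1, 3], S'(x) = b_1 + 2c_1·(x - 1) + 3d_1·(x - 1)² with b_1 = Δ_1 - h_1(2σ_1 + σ_2)/6 = 1/4, c_1 = σ_1/2 = -27/16, d_1 = (σ_2 - σ_1)/(6h_1) = 9/32. So S'(1) = 1/4.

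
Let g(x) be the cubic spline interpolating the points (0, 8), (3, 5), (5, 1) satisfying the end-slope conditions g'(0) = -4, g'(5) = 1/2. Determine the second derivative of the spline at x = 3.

-3

Let M_i = g''(x_i). Step sizes h_i = 3, 2; slopes of the chords Δ_i = (y_(i+1) - y_i)/h_i = -1, -2.
  3·M_0 + 10·M_1 + 2·M_2 = 6(Δ_1 - Δ_0) = -6
Clamped end conditions give two more equations: 2h_0·M_0 + h_0·M_1 = 6(Δ_0 - g'(0)) = 18 and h_1·M_1 + 2h_1·M_2 = 6(g'(5) - Δ_1) = 15.
Solving: M_0 = 9/2, M_1 = -3, M_2 = 21/4.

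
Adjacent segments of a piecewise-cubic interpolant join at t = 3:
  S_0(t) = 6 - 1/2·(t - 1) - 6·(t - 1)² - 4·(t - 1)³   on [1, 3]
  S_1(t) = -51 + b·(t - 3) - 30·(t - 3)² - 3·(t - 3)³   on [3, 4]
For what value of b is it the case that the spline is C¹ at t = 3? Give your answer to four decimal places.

-72.5000

S_0'(t) = -1/2 - 12·(t - 1) - 12·(t - 1)², so S_0'(3) = -145/2. On the right, S_1'(3) = b, so b = -145/2.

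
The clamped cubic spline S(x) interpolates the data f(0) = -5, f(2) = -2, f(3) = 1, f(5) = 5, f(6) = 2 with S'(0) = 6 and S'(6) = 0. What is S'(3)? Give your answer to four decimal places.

3.9677

Write M_i for S''(x_i). With h_i = 2, 1, 2, 1 and divided differences Δ_i = 3/2, 3, 2, -3, the continuity of S' gives the tridiagonal system
  2·M_0 + 6·M_1 + 1·M_2 = 6(Δ_1 - Δ_0) = 9
  1·M_1 + 6·M_2 + 2·M_3 = 6(Δ_2 - Δ_1) = -6
  2·M_2 + 6·M_3 + 1·M_4 = 6(Δ_3 - Δ_2) = -30
Clamped end conditions give two more equations: 2h_0·M_0 + h_0·M_1 = 6(Δ_0 - S'(0)) = -27 and h_3·M_3 + 2h_3·M_4 = 6(S'(6) - Δ_3) = 18.
Hence M_0 = -1107/124, M_1 = 135/31, M_2 = 45/62, M_3 = -228/31, M_4 = 393/31.
On [3, 5], S'(x) = b_2 + 2c_2·(x - 3) + 3d_2·(x - 3)² with b_2 = Δ_2 - h_2(2M_2 + M_3)/6 = 123/31, c_2 = M_2/2 = 45/124, d_2 = (M_3 - M_2)/(6h_2) = -167/248. So S'(3) = 123/31.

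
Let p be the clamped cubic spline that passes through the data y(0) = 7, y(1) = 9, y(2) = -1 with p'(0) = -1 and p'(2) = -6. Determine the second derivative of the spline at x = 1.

Let M_i = p''(x_i). Step sizes h_i = 1, 1; slopes of the chords Δ_i = (y_(i+1) - y_i)/h_i = 2, -10.
  1·M_0 + 4·M_1 + 1·M_2 = 6(Δ_1 - Δ_0) = -72
Clamped end conditions give two more equations: 2h_0·M_0 + h_0·M_1 = 6(Δ_0 - p'(0)) = 18 and h_1·M_1 + 2h_1·M_2 = 6(p'(2) - Δ_1) = 24.
Forward elimination and back-substitution give M_0 = 49/2, M_1 = -31, M_2 = 55/2.

-31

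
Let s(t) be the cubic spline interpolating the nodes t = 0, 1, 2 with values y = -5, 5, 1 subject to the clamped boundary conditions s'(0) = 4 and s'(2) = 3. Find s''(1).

-41

Let m_i = s''(x_i). Step sizes h_i = 1, 1; slopes of the chords Δ_i = (y_(i+1) - y_i)/h_i = 10, -4.
  1·m_0 + 4·m_1 + 1·m_2 = 6(Δ_1 - Δ_0) = -84
Clamped end conditions give two more equations: 2h_0·m_0 + h_0·m_1 = 6(Δ_0 - s'(0)) = 36 and h_1·m_1 + 2h_1·m_2 = 6(s'(2) - Δ_1) = 42.
Solving the tridiagonal system: m_0 = 77/2, m_1 = -41, m_2 = 83/2.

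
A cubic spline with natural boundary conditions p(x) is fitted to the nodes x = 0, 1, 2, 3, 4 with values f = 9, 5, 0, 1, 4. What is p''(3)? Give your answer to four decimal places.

Write M_i for p''(x_i). With h_i = 1, 1, 1, 1 and divided differences Δ_i = -4, -5, 1, 3, the continuity of p' gives the tridiagonal system
  1·M_0 + 4·M_1 + 1·M_2 = 6(Δ_1 - Δ_0) = -6
  1·M_1 + 4·M_2 + 1·M_3 = 6(Δ_2 - Δ_1) = 36
  1·M_2 + 4·M_3 + 1·M_4 = 6(Δ_3 - Δ_2) = 12
Natural end conditions: M_0 = M_4 = 0.
Forward elimination and back-substitution give M_0 = 0, M_1 = -111/28, M_2 = 69/7, M_3 = 15/28, M_4 = 0.

0.5357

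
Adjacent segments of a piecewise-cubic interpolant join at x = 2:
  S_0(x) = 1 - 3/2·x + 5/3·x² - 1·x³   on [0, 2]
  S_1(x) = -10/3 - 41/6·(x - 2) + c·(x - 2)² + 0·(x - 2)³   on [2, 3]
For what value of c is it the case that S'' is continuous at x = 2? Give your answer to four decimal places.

-4.3333

S_0''(x) = 10/3 - 6·x, so S_0''(2) = -26/3. On the right, S_1''(2) = 2c, so c = -13/3.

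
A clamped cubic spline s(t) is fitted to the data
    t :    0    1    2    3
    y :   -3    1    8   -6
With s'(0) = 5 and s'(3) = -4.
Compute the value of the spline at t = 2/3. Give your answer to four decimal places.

-0.9407

Let M_i = s''(x_i). Step sizes h_i = 1, 1, 1; slopes of the chords Δ_i = (y_(i+1) - y_i)/h_i = 4, 7, -14.
  1·M_0 + 4·M_1 + 1·M_2 = 6(Δ_1 - Δ_0) = 18
  1·M_1 + 4·M_2 + 1·M_3 = 6(Δ_2 - Δ_1) = -126
Clamped end conditions give two more equations: 2h_0·M_0 + h_0·M_1 = 6(Δ_0 - s'(0)) = -6 and h_2·M_2 + 2h_2·M_3 = 6(s'(3) - Δ_2) = 60.
Solving the tridiagonal system: M_0 = -66/5, M_1 = 102/5, M_2 = -252/5, M_3 = 276/5.
On [0, 1], s(t) = -3 + 5·t - 33/5·t² + 28/5·t³.
With t = 2/3: s(2/3) = -127/135.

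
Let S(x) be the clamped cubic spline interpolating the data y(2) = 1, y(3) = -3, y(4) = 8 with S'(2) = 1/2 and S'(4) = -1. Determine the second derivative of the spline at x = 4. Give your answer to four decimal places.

-59.2500

Write σ_i for S''(x_i). With h_i = 1, 1 and divided differences Δ_i = -4, 11, the continuity of S' gives the tridiagonal system
  1·σ_0 + 4·σ_1 + 1·σ_2 = 6(Δ_1 - Δ_0) = 90
Clamped end conditions give two more equations: 2h_0·σ_0 + h_0·σ_1 = 6(Δ_0 - S'(2)) = -27 and h_1·σ_1 + 2h_1·σ_2 = 6(S'(4) - Δ_1) = -72.
Solving: σ_0 = -147/4, σ_1 = 93/2, σ_2 = -237/4.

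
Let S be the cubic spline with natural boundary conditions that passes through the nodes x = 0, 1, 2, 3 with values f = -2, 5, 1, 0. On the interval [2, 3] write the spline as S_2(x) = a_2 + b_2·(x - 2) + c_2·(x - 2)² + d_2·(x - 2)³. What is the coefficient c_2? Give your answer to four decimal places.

4.6000

Let σ_i = S''(x_i). Step sizes h_i = 1, 1, 1; slopes of the chords Δ_i = (y_(i+1) - y_i)/h_i = 7, -4, -1.
  1·σ_0 + 4·σ_1 + 1·σ_2 = 6(Δ_1 - Δ_0) = -66
  1·σ_1 + 4·σ_2 + 1·σ_3 = 6(Δ_2 - Δ_1) = 18
Natural end conditions: σ_0 = σ_3 = 0.
Forward elimination and back-substitution give σ_0 = 0, σ_1 = -94/5, σ_2 = 46/5, σ_3 = 0.
On [2, 3], with S_2(x) = a_2 + b_2·(x - 2) + c_2·(x - 2)² + d_2·(x - 2)³: c_2 = σ_2/2 = 23/5, d_2 = (σ_3 - σ_2)/(6h_2) = -23/15, b_2 = Δ_2 - h_2(2σ_2 + σ_3)/6 = -61/15.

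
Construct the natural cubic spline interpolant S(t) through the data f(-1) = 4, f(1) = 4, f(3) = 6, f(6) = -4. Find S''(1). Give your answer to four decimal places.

With M_i denoting the second derivative at x_i, h_i = 2, 2, 3, and Δ_i = (y_(i+1) − y_i)/h_i = 0, 1, -10/3:
  2·M_0 + 8·M_1 + 2·M_2 = 6(Δ_1 - Δ_0) = 6
  2·M_1 + 10·M_2 + 3·M_3 = 6(Δ_2 - Δ_1) = -26
Natural end conditions: M_0 = M_3 = 0.
Hence M_0 = 0, M_1 = 28/19, M_2 = -55/19, M_3 = 0.

1.4737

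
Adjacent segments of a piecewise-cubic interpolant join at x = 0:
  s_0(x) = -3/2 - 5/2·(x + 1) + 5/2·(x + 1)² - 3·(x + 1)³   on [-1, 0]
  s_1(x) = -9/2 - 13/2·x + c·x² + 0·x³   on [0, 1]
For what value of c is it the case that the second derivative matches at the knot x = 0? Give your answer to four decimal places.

s_0''(x) = 5 - 18·(x + 1), so s_0''(0) = -13. On the right, s_1''(0) = 2c, so c = -13/2.

-6.5000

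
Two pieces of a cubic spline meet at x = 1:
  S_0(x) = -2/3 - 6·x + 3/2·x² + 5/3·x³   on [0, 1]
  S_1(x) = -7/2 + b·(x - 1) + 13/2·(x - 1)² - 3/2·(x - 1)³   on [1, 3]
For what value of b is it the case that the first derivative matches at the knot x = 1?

2

S_0'(x) = -6 + 3·x + 5·x², so S_0'(1) = 2. On the right, S_1'(1) = b, so b = 2.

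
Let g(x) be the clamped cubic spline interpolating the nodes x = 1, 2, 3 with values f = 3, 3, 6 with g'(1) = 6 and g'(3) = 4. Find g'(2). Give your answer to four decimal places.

Write σ_i for g''(x_i). With h_i = 1, 1 and divided differences Δ_i = 0, 3, the continuity of g' gives the tridiagonal system
  1·σ_0 + 4·σ_1 + 1·σ_2 = 6(Δ_1 - Δ_0) = 18
Clamped end conditions give two more equations: 2h_0·σ_0 + h_0·σ_1 = 6(Δ_0 - g'(1)) = -36 and h_1·σ_1 + 2h_1·σ_2 = 6(g'(3) - Δ_1) = 6.
Hence σ_0 = -47/2, σ_1 = 11, σ_2 = -5/2.
On [2, 3], g'(x) = b_1 + 2c_1·(x - 2) + 3d_1·(x - 2)² with b_1 = Δ_1 - h_1(2σ_1 + σ_2)/6 = -1/4, c_1 = σ_1/2 = 11/2, d_1 = (σ_2 - σ_1)/(6h_1) = -9/4. So g'(2) = -1/4.

-0.2500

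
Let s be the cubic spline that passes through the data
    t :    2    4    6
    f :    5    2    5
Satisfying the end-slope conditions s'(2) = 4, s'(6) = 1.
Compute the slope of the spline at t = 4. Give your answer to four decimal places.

With σ_i denoting the second derivative at x_i, h_i = 2, 2, and Δ_i = (y_(i+1) − y_i)/h_i = -3/2, 3/2:
  2·σ_0 + 8·σ_1 + 2·σ_2 = 6(Δ_1 - Δ_0) = 18
Clamped end conditions give two more equations: 2h_0·σ_0 + h_0·σ_1 = 6(Δ_0 - s'(2)) = -33 and h_1·σ_1 + 2h_1·σ_2 = 6(s'(6) - Δ_1) = -3.
Forward elimination and back-substitution give σ_0 = -45/4, σ_1 = 6, σ_2 = -15/4.
On [4, 6], s'(t) = b_1 + 2c_1·(t - 4) + 3d_1·(t - 4)² with b_1 = Δ_1 - h_1(2σ_1 + σ_2)/6 = -5/4, c_1 = σ_1/2 = 3, d_1 = (σ_2 - σ_1)/(6h_1) = -13/16. So s'(4) = -5/4.

-1.2500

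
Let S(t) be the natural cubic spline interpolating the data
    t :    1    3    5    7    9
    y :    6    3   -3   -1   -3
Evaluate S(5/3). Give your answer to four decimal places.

Write M_i for S''(x_i). With h_i = 2, 2, 2, 2 and divided differences Δ_i = -3/2, -3, 1, -1, the continuity of S' gives the tridiagonal system
  2·M_0 + 8·M_1 + 2·M_2 = 6(Δ_1 - Δ_0) = -9
  2·M_1 + 8·M_2 + 2·M_3 = 6(Δ_2 - Δ_1) = 24
  2·M_2 + 8·M_3 + 2·M_4 = 6(Δ_3 - Δ_2) = -12
Natural end conditions: M_0 = M_4 = 0.
Hence M_0 = 0, M_1 = -243/112, M_2 = 117/28, M_3 = -285/112, M_4 = 0.
On [1, 3], S(t) = 6 - 87/112·(t - 1) + 0·(t - 1)² - 81/448·(t - 1)³.
With (t - 1) = 2/3: S(5/3) = 38/7.

5.4286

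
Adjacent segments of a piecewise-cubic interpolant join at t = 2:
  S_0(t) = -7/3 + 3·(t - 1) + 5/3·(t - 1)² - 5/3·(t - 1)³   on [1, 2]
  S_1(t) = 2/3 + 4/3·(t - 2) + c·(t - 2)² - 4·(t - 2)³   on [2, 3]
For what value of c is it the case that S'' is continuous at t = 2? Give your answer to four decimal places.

S_0''(t) = 10/3 - 10·(t - 1), so S_0''(2) = -20/3. On the right, S_1''(2) = 2c, so c = -10/3.

-3.3333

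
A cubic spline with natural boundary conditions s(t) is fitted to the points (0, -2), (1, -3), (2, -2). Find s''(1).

Put M_i = s'' at the i-th knot. Here h = (1, 1) and Δ = (-1, 1), so the interior equations h_(i-1)·M_(i-1) + 2(h_(i-1)+h_i)·M_i + h_i·M_(i+1) = 6(Δ_i − Δ_(i-1)) read
  1·M_0 + 4·M_1 + 1·M_2 = 6(Δ_1 - Δ_0) = 12
Natural end conditions: M_0 = M_2 = 0.
Solving: M_0 = 0, M_1 = 3, M_2 = 0.

3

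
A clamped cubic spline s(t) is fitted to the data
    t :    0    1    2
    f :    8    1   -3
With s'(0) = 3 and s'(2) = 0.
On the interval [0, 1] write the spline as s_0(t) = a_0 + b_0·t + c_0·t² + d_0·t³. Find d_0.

8

With σ_i denoting the second derivative at x_i, h_i = 1, 1, and Δ_i = (y_(i+1) − y_i)/h_i = -7, -4:
  1·σ_0 + 4·σ_1 + 1·σ_2 = 6(Δ_1 - Δ_0) = 18
Clamped end conditions give two more equations: 2h_0·σ_0 + h_0·σ_1 = 6(Δ_0 - s'(0)) = -60 and h_1·σ_1 + 2h_1·σ_2 = 6(s'(2) - Δ_1) = 24.
Solving the tridiagonal system: σ_0 = -36, σ_1 = 12, σ_2 = 6.
On [0, 1], with s_0(t) = a_0 + b_0·t + c_0·t² + d_0·t³: c_0 = σ_0/2 = -18, d_0 = (σ_1 - σ_0)/(6h_0) = 8, b_0 = Δ_0 - h_0(2σ_0 + σ_1)/6 = 3.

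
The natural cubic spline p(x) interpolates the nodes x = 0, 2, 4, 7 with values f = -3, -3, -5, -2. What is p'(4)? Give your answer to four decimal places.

Write M_i for p''(x_i). With h_i = 2, 2, 3 and divided differences Δ_i = 0, -1, 1, the continuity of p' gives the tridiagonal system
  2·M_0 + 8·M_1 + 2·M_2 = 6(Δ_1 - Δ_0) = -6
  2·M_1 + 10·M_2 + 3·M_3 = 6(Δ_2 - Δ_1) = 12
Natural end conditions: M_0 = M_3 = 0.
Solving the tridiagonal system: M_0 = 0, M_1 = -21/19, M_2 = 27/19, M_3 = 0.
On [4, 7], p'(x) = b_2 + 2c_2·(x - 4) + 3d_2·(x - 4)² with b_2 = Δ_2 - h_2(2M_2 + M_3)/6 = -8/19, c_2 = M_2/2 = 27/38, d_2 = (M_3 - M_2)/(6h_2) = -3/38. So p'(4) = -8/19.

-0.4211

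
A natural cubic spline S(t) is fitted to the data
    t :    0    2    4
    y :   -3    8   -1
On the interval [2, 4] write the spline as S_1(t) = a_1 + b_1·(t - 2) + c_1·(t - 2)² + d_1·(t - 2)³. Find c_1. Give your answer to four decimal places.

-3.7500

With M_i denoting the second derivative at x_i, h_i = 2, 2, and Δ_i = (y_(i+1) − y_i)/h_i = 11/2, -9/2:
  2·M_0 + 8·M_1 + 2·M_2 = 6(Δ_1 - Δ_0) = -60
Natural end conditions: M_0 = M_2 = 0.
Solving the tridiagonal system: M_0 = 0, M_1 = -15/2, M_2 = 0.
On [2, 4], with S_1(t) = a_1 + b_1·(t - 2) + c_1·(t - 2)² + d_1·(t - 2)³: c_1 = M_1/2 = -15/4, d_1 = (M_2 - M_1)/(6h_1) = 5/8, b_1 = Δ_1 - h_1(2M_1 + M_2)/6 = 1/2.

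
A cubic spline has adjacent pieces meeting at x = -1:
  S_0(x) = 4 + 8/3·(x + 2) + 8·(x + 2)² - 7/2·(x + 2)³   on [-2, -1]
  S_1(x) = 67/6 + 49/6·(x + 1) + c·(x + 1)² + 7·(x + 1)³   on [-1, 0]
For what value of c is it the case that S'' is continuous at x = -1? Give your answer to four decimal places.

S_0''(x) = 16 - 21·(x + 2), so S_0''(-1) = -5. On the right, S_1''(-1) = 2c, so c = -5/2.

-2.5000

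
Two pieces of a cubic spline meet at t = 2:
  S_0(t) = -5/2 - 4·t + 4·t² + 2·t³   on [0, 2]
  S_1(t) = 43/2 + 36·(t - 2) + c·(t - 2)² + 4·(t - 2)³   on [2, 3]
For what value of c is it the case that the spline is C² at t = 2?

S_0''(t) = 8 + 12·t, so S_0''(2) = 32. On the right, S_1''(2) = 2c, so c = 16.

16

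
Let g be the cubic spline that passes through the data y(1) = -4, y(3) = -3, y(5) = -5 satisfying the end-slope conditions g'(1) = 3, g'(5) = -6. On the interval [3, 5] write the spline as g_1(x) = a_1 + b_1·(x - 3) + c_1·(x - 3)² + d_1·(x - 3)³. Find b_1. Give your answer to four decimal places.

Write σ_i for g''(x_i). With h_i = 2, 2 and divided differences Δ_i = 1/2, -1, the continuity of g' gives the tridiagonal system
  2·σ_0 + 8·σ_1 + 2·σ_2 = 6(Δ_1 - Δ_0) = -9
Clamped end conditions give two more equations: 2h_0·σ_0 + h_0·σ_1 = 6(Δ_0 - g'(1)) = -15 and h_1·σ_1 + 2h_1·σ_2 = 6(g'(5) - Δ_1) = -30.
Solving: σ_0 = -39/8, σ_1 = 9/4, σ_2 = -69/8.
On [3, 5], with g_1(x) = a_1 + b_1·(x - 3) + c_1·(x - 3)² + d_1·(x - 3)³: c_1 = σ_1/2 = 9/8, d_1 = (σ_2 - σ_1)/(6h_1) = -29/32, b_1 = Δ_1 - h_1(2σ_1 + σ_2)/6 = 3/8.

0.3750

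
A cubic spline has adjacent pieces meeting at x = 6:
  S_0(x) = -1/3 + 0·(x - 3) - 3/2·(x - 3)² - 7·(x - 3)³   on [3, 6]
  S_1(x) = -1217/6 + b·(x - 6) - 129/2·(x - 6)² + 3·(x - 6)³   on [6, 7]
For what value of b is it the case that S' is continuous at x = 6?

S_0'(x) = 0 - 3·(x - 3) - 21·(x - 3)², so S_0'(6) = -198. On the right, S_1'(6) = b, so b = -198.

-198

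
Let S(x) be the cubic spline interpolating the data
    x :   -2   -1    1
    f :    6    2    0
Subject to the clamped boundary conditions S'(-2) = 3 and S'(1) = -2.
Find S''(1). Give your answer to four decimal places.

-6.1667

With M_i denoting the second derivative at x_i, h_i = 1, 2, and Δ_i = (y_(i+1) − y_i)/h_i = -4, -1:
  1·M_0 + 6·M_1 + 2·M_2 = 6(Δ_1 - Δ_0) = 18
Clamped end conditions give two more equations: 2h_0·M_0 + h_0·M_1 = 6(Δ_0 - S'(-2)) = -42 and h_1·M_1 + 2h_1·M_2 = 6(S'(1) - Δ_1) = -6.
Solving: M_0 = -77/3, M_1 = 28/3, M_2 = -37/6.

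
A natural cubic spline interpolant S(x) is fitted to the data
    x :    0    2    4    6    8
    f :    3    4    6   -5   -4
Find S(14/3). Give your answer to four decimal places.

Let m_i = S''(x_i). Step sizes h_i = 2, 2, 2, 2; slopes of the chords Δ_i = (y_(i+1) - y_i)/h_i = 1/2, 1, -11/2, 1/2.
  2·m_0 + 8·m_1 + 2·m_2 = 6(Δ_1 - Δ_0) = 3
  2·m_1 + 8·m_2 + 2·m_3 = 6(Δ_2 - Δ_1) = -39
  2·m_2 + 8·m_3 + 2·m_4 = 6(Δ_3 - Δ_2) = 36
Natural end conditions: m_0 = m_4 = 0.
Solving the tridiagonal system: m_0 = 0, m_1 = 237/112, m_2 = -195/28, m_3 = 699/112, m_4 = 0.
On [4, 6], S(x) = 6 - 47/16·(x - 4) - 195/56·(x - 4)² + 493/448·(x - 4)³.
With (x - 4) = 2/3: S(14/3) = 533/189.

2.8201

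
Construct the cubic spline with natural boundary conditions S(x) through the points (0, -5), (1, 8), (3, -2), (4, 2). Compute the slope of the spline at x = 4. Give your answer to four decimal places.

Let M_i = S''(x_i). Step sizes h_i = 1, 2, 1; slopes of the chords Δ_i = (y_(i+1) - y_i)/h_i = 13, -5, 4.
  1·M_0 + 6·M_1 + 2·M_2 = 6(Δ_1 - Δ_0) = -108
  2·M_1 + 6·M_2 + 1·M_3 = 6(Δ_2 - Δ_1) = 54
Natural end conditions: M_0 = M_3 = 0.
Hence M_0 = 0, M_1 = -189/8, M_2 = 135/8, M_3 = 0.
On [3, 4], S'(x) = b_2 + 2c_2·(x - 3) + 3d_2·(x - 3)² with b_2 = Δ_2 - h_2(2M_2 + M_3)/6 = -13/8, c_2 = M_2/2 = 135/16, d_2 = (M_3 - M_2)/(6h_2) = -45/16. So S'(4) = 109/16.

6.8125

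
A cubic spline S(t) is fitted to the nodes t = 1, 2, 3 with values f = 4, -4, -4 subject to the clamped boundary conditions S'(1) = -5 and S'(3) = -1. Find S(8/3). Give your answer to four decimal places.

-4.1852

Write M_i for S''(x_i). With h_i = 1, 1 and divided differences Δ_i = -8, 0, the continuity of S' gives the tridiagonal system
  1·M_0 + 4·M_1 + 1·M_2 = 6(Δ_1 - Δ_0) = 48
Clamped end conditions give two more equations: 2h_0·M_0 + h_0·M_1 = 6(Δ_0 - S'(1)) = -18 and h_1·M_1 + 2h_1·M_2 = 6(S'(3) - Δ_1) = -6.
Forward elimination and back-substitution give M_0 = -19, M_1 = 20, M_2 = -13.
On [2, 3], S(t) = -4 - 9/2·(t - 2) + 10·(t - 2)² - 11/2·(t - 2)³.
With (t - 2) = 2/3: S(8/3) = -113/27.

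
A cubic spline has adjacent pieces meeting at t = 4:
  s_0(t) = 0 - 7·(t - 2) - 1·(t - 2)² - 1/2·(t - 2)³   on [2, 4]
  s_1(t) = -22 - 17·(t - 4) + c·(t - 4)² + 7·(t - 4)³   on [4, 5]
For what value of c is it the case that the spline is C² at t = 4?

s_0''(t) = -2 - 3·(t - 2), so s_0''(4) = -8. On the right, s_1''(4) = 2c, so c = -4.

-4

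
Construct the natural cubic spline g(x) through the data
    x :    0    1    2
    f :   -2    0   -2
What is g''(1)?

Put M_i = g'' at the i-th knot. Here h = (1, 1) and Δ = (2, -2), so the interior equations h_(i-1)·M_(i-1) + 2(h_(i-1)+h_i)·M_i + h_i·M_(i+1) = 6(Δ_i − Δ_(i-1)) read
  1·M_0 + 4·M_1 + 1·M_2 = 6(Δ_1 - Δ_0) = -24
Natural end conditions: M_0 = M_2 = 0.
Solving the tridiagonal system: M_0 = 0, M_1 = -6, M_2 = 0.

-6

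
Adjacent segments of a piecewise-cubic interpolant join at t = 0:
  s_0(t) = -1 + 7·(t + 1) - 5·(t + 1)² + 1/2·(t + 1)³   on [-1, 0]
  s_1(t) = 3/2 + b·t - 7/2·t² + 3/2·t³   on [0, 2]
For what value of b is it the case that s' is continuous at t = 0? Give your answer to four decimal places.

-1.5000

s_0'(t) = 7 - 10·(t + 1) + 3/2·(t + 1)², so s_0'(0) = -3/2. On the right, s_1'(0) = b, so b = -3/2.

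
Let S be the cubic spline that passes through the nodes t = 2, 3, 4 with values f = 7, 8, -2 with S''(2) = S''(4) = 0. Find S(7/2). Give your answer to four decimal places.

4.0313

Let M_i = S''(x_i). Step sizes h_i = 1, 1; slopes of the chords Δ_i = (y_(i+1) - y_i)/h_i = 1, -10.
  1·M_0 + 4·M_1 + 1·M_2 = 6(Δ_1 - Δ_0) = -66
Natural end conditions: M_0 = M_2 = 0.
Solving: M_0 = 0, M_1 = -33/2, M_2 = 0.
On [3, 4], S(t) = 8 - 9/2·(t - 3) - 33/4·(t - 3)² + 11/4·(t - 3)³.
With (t - 3) = 1/2: S(7/2) = 129/32.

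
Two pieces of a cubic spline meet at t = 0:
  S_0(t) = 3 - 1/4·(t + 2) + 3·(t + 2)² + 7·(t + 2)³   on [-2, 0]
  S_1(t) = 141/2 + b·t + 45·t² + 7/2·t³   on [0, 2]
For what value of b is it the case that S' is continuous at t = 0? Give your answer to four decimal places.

95.7500

S_0'(t) = -1/4 + 6·(t + 2) + 21·(t + 2)², so S_0'(0) = 383/4. On the right, S_1'(0) = b, so b = 383/4.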